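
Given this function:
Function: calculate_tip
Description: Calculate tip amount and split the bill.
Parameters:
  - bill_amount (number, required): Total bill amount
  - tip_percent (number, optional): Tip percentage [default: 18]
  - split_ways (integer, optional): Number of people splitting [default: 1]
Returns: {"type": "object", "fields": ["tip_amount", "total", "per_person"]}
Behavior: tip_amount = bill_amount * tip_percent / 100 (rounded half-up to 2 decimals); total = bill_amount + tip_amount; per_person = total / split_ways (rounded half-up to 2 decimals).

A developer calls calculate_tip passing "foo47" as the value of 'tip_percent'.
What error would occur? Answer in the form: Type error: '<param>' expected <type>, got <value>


Spec: 'tip_percent' is declared as number; "foo47" is a string.
Type error: 'tip_percent' expected number, got "foo47"


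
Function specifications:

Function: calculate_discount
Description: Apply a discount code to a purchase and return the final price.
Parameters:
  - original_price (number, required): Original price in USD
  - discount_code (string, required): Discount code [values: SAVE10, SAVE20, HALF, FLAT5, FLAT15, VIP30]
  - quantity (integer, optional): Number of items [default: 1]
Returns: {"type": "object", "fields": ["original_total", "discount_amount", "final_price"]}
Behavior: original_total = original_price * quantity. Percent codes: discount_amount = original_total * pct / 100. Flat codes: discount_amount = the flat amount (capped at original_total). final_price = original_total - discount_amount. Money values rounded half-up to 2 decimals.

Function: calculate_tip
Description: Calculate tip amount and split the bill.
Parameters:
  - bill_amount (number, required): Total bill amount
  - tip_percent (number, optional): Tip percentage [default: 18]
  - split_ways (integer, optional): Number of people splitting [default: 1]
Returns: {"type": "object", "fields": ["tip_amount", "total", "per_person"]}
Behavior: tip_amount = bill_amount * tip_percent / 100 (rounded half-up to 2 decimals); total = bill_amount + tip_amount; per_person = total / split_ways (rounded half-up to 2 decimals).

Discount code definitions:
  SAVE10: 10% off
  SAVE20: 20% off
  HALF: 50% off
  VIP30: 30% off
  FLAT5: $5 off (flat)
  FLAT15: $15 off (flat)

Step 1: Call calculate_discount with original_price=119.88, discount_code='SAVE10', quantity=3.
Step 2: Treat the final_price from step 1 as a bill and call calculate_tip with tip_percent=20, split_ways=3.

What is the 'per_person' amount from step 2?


Step 1: calculate_discount(original_price=119.88, discount_code=SAVE10, quantity=3)
  original_total = 119.88 * 3 = 359.64
  SAVE10 = 10% off: discount_amount = 359.64 * 10/100 = 35.964 -> 35.96
  final_price = 359.64 - 35.96 = 323.68
  -> final_price = 323.68
Step 2: calculate_tip(bill_amount=323.68, tip_percent=20, split_ways=3)
  tip_amount = 323.68 * 20/100 = 64.736 -> 64.74
  total = 323.68 + 64.74 = 388.42
  per_person = 388.42 / 3 = 129.473333 -> 129.47
  -> per_person = 129.47
$129.47


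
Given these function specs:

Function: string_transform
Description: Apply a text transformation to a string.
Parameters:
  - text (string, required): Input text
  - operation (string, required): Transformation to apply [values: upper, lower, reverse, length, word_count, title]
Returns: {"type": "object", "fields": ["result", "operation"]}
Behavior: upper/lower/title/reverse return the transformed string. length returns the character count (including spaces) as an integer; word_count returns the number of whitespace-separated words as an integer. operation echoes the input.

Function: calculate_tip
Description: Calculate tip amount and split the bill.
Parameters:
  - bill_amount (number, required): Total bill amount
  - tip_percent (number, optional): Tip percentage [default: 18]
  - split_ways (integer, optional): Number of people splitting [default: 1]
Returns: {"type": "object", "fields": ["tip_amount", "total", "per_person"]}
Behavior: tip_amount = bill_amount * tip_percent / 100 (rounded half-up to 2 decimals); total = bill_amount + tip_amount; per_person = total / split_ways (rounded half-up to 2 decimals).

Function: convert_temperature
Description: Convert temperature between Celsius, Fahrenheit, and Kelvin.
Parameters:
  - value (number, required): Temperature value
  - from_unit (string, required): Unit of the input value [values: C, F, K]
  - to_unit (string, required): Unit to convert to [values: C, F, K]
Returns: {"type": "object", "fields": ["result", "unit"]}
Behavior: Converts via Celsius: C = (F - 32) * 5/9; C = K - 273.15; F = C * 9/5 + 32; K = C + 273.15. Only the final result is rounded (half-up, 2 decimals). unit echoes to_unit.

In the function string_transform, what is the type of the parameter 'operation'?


The string_transform spec declares:
  - operation (string, required): Transformation to apply [values: upper, lower, reverse, length, word_count, title]
Type:
string


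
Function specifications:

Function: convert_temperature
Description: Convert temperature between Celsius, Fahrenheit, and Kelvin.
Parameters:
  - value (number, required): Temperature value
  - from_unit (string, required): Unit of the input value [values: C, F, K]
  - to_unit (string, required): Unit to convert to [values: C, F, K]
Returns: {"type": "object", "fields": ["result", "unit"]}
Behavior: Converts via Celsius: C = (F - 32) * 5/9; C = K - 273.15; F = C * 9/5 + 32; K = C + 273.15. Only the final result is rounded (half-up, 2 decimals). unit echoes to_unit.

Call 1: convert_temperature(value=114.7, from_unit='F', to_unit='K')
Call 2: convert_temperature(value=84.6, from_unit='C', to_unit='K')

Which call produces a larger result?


Call 1:
  To C: (114.7 - 32) * 5/9 = 45.944444
  To K: 45.944444 + 273.15 = 319.094444
  Round to 2 decimals: 319.09
  -> 319.09 K
Call 2:
  Input already in C: 84.6
  To K: 84.6 + 273.15 = 357.75
  Round to 2 decimals: 357.75
  -> 357.75 K
Call 2 (357.75 K)


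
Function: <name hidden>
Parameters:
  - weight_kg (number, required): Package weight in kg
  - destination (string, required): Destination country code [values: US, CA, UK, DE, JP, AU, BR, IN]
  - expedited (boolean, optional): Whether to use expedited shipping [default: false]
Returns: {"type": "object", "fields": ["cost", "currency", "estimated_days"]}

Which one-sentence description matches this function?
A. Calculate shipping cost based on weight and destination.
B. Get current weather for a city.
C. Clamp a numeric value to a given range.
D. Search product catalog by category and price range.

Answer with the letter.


Parameters weight_kg, destination, expedited and return ["cost", "currency", "estimated_days"] fit: Calculate shipping cost based on weight and destination.
A


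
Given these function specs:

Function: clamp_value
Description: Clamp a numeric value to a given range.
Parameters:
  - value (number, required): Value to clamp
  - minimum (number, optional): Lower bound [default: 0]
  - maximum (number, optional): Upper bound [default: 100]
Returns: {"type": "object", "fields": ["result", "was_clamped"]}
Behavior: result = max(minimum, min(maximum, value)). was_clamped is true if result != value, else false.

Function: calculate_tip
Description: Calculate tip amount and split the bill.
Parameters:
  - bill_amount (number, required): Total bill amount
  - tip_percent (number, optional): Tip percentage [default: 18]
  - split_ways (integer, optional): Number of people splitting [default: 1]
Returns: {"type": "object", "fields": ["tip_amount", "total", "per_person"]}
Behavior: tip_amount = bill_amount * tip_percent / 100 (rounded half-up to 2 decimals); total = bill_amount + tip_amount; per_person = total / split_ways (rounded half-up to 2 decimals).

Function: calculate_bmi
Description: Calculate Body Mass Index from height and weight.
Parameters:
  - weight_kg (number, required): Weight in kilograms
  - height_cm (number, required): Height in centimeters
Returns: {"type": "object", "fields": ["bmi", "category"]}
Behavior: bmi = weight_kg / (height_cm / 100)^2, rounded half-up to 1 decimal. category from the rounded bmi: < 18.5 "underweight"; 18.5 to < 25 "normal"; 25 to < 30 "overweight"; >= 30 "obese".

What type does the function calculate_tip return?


The calculate_tip spec declares Returns: {"type": "object", "fields": ["tip_amount", "total", "per_person"]}
Type:
object


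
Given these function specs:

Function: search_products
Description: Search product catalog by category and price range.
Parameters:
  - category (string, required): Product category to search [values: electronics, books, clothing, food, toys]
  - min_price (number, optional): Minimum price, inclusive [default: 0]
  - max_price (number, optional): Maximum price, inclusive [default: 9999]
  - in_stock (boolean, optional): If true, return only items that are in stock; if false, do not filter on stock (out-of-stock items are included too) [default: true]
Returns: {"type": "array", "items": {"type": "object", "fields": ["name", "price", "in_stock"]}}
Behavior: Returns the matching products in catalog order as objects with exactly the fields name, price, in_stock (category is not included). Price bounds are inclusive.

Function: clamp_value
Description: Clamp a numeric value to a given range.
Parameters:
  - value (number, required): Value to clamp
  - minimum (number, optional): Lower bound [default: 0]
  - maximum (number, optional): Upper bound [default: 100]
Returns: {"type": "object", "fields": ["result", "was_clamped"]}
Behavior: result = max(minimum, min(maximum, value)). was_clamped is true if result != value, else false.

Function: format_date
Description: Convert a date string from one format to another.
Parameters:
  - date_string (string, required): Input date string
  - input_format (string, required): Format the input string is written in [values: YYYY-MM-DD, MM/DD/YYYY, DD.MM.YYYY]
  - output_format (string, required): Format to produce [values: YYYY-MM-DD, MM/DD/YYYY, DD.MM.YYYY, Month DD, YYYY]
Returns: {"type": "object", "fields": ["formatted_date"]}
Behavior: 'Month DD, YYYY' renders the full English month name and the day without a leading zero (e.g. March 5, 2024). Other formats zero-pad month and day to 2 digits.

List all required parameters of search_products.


Parameters of search_products and their required/optional flag:
  category: required
  min_price: optional
  max_price: optional
  in_stock: optional
category


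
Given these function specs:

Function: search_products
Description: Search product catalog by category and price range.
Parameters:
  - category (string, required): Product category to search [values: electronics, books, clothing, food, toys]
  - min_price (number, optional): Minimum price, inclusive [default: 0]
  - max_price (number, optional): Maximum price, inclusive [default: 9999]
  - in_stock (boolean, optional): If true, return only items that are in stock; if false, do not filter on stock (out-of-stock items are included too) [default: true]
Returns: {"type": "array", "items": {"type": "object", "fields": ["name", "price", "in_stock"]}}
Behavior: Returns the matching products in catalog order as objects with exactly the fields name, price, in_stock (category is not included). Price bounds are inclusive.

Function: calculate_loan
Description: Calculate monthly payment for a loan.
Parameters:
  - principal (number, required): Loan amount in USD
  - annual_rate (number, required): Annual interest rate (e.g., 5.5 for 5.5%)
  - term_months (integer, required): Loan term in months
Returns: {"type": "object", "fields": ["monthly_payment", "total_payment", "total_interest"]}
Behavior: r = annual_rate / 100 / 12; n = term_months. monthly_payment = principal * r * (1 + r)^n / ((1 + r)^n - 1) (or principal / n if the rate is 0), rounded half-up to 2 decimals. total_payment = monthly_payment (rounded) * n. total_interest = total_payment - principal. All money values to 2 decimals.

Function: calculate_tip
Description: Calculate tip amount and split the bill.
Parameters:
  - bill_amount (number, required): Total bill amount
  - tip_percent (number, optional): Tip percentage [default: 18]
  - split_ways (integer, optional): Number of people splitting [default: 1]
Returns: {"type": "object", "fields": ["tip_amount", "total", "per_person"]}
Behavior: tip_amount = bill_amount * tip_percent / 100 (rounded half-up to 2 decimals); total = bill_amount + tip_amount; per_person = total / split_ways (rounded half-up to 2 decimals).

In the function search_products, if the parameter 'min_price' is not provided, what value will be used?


The search_products spec declares:
  - min_price (number, optional): Minimum price, inclusive [default: 0]
Default:
0


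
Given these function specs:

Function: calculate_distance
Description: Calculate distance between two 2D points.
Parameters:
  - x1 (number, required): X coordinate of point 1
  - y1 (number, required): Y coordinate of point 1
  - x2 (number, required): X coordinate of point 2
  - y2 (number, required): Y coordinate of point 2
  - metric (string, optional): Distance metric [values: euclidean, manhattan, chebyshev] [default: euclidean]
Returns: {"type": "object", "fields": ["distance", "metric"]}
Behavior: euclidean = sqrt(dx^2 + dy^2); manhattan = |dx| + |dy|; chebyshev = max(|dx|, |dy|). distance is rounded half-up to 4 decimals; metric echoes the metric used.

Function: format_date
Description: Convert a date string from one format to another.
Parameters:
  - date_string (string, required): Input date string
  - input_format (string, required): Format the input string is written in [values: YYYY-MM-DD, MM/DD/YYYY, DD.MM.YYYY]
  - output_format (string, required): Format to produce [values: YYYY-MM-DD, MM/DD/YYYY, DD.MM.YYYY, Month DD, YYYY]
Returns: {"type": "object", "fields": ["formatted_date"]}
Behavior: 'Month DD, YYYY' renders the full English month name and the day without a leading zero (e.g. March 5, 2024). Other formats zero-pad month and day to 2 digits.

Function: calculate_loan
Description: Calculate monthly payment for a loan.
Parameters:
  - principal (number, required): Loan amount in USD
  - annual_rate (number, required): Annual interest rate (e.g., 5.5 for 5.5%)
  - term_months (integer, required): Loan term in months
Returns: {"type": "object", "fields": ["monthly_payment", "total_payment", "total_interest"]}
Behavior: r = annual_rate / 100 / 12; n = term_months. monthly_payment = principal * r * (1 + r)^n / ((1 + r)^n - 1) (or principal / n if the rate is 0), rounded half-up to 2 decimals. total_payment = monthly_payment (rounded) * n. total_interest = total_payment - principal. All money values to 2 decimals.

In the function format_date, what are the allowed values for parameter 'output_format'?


The format_date spec declares:
  - output_format (string, required): Format to produce [values: YYYY-MM-DD, MM/DD/YYYY, DD.MM.YYYY, Month DD, YYYY]
Allowed values:
YYYY-MM-DD, MM/DD/YYYY, DD.MM.YYYY, Month DD, YYYY


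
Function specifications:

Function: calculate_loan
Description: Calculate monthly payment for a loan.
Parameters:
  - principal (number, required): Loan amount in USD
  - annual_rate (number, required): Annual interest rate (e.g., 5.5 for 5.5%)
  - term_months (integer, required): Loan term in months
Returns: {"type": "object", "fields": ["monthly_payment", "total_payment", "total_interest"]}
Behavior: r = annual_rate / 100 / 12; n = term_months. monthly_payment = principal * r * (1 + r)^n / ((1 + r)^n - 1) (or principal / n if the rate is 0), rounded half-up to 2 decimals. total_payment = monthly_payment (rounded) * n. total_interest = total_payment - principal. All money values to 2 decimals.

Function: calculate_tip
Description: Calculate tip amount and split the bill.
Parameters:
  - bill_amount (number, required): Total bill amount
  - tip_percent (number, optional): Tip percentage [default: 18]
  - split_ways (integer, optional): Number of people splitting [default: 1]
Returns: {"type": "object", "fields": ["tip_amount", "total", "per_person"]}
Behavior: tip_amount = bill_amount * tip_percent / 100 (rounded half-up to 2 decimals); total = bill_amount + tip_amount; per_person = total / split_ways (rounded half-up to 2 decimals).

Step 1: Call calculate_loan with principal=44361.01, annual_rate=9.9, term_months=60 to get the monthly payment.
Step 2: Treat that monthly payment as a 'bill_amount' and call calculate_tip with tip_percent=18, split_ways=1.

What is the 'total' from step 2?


Step 1: calculate_loan(principal=44361.01, annual_rate=9.9, term_months=60)
  r = 9.9 / 100 / 12 = 0.00825 (keep full precision)
  (1 + r)^60 = 1.63717024
  monthly_payment = 44361.01 * 0.00825 * 1.63717024 / (1.63717024 - 1) = 940.359104 -> 940.36
  total_payment = 940.36 * 60 = 56421.60
  total_interest = 56421.60 - 44361.01 = 12060.59
  -> monthly_payment = 940.36
Step 2: calculate_tip(bill_amount=940.36, tip_percent=18, split_ways=1)
  tip_amount = 940.36 * 18/100 = 169.2648 -> 169.26
  total = 940.36 + 169.26 = 1109.62
  per_person = 1109.62 / 1 = 1109.62 -> 1109.62
  -> total = 1109.62
$1109.62


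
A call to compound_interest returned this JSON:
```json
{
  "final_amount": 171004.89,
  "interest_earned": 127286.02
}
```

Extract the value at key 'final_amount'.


171004.89


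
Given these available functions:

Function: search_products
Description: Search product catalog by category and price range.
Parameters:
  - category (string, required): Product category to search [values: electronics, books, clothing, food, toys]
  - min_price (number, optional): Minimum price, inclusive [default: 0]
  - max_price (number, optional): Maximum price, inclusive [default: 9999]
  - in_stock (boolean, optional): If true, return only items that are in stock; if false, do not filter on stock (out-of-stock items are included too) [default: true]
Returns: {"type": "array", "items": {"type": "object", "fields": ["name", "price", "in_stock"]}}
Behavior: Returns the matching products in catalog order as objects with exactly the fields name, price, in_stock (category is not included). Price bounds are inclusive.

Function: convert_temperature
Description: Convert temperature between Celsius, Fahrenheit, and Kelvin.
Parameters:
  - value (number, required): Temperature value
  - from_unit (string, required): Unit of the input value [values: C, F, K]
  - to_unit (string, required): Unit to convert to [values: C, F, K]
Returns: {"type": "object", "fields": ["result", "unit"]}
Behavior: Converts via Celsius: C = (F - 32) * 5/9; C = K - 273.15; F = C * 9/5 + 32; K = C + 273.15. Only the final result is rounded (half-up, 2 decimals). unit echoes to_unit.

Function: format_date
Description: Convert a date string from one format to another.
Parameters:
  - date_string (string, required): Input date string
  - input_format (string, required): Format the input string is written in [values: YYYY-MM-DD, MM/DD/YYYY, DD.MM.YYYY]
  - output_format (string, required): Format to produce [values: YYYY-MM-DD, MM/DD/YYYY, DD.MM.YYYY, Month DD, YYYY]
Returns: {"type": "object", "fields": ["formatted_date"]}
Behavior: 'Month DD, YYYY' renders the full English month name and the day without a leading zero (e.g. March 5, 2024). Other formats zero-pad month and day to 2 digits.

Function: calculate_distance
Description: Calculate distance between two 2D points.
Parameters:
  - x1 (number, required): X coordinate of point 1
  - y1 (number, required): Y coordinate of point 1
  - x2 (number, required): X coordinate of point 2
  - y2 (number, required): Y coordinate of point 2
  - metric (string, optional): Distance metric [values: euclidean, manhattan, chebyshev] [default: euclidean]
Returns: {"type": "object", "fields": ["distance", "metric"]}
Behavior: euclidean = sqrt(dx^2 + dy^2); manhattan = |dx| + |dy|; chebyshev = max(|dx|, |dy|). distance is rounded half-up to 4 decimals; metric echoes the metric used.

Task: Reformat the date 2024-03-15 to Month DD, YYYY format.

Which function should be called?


The task needs a function whose description is: Convert a date string from one format to another.
format_date


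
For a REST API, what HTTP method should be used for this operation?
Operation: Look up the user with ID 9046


GET = read, POST = create, PUT = update/replace, DELETE = remove
This operation is a read.
GET


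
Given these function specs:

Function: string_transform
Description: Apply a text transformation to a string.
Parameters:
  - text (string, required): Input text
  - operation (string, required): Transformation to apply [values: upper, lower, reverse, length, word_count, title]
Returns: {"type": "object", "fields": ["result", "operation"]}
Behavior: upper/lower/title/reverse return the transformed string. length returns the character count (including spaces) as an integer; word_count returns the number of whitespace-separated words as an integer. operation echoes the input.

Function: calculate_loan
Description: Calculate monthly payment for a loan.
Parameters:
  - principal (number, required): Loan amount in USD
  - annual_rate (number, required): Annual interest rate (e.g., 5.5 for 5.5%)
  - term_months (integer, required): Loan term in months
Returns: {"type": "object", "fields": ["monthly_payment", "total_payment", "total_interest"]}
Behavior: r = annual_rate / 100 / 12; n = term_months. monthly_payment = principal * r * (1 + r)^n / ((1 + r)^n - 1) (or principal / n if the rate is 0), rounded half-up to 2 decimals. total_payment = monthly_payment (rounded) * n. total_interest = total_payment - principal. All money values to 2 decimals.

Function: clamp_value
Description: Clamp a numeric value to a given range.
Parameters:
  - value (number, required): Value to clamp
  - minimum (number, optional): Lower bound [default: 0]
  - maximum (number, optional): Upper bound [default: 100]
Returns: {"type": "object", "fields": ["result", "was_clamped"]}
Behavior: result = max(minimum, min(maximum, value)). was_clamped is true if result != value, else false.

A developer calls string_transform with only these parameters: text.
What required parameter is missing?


Required parameters: text, operation
Provided: text
Missing: operation
operation


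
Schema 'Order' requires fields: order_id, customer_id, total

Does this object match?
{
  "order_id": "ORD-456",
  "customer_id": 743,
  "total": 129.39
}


Checking required fields... All present.
Valid - all required fields present


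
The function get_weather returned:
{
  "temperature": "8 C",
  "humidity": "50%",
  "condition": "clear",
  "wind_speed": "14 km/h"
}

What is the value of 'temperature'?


8 C


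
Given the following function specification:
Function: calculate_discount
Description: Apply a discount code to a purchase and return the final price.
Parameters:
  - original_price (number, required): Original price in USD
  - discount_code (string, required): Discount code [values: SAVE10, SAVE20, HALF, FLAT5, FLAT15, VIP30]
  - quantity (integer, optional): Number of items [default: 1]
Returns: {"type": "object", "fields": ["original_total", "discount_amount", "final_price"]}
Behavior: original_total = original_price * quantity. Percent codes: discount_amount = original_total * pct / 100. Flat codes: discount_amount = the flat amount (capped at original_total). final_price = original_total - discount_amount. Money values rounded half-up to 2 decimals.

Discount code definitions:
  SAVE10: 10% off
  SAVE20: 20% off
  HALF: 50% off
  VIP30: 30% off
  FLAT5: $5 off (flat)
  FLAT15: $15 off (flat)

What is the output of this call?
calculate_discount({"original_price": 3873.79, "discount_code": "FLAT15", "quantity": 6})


original_total = 3873.79 * 6 = 23242.74
FLAT15 = $15 flat: discount_amount = min(15.00, 23242.74) = 15.00
final_price = 23242.74 - 15.00 = 23227.74
Output:
{"original_total": 23242.74, "discount_amount": 15.0, "final_price": 23227.74}


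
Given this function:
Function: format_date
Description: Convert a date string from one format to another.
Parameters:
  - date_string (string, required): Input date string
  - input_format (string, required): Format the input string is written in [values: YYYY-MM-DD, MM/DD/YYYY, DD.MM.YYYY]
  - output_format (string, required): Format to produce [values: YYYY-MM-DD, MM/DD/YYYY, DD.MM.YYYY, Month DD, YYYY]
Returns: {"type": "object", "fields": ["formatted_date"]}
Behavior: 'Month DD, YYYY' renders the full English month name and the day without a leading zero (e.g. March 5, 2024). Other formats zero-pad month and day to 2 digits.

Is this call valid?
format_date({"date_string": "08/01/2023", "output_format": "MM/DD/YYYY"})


Checking required parameters...
Missing required parameter: input_format
Invalid - missing required parameter 'input_format'


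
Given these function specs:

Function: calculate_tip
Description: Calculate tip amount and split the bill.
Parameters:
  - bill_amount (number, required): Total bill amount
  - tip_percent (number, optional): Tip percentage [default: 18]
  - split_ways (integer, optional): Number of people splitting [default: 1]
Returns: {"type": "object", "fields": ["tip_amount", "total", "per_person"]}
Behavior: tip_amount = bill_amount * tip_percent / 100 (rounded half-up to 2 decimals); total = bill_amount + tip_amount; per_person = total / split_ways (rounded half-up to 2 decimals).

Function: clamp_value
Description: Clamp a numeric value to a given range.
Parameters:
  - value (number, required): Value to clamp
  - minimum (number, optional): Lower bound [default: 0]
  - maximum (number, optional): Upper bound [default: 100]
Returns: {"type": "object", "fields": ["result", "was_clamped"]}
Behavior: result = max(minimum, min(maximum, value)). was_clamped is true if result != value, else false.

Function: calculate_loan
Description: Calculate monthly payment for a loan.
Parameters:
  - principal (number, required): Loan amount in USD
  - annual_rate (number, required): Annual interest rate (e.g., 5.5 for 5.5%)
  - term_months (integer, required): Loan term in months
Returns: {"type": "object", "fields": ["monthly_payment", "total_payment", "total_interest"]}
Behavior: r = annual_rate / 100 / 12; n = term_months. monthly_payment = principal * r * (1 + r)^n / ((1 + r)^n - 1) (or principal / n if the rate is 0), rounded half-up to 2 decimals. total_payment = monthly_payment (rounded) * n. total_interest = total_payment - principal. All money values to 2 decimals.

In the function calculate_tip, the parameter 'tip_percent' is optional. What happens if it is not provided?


The calculate_tip spec declares:
  - tip_percent (number, optional): Tip percentage [default: 18]
It defaults to 18


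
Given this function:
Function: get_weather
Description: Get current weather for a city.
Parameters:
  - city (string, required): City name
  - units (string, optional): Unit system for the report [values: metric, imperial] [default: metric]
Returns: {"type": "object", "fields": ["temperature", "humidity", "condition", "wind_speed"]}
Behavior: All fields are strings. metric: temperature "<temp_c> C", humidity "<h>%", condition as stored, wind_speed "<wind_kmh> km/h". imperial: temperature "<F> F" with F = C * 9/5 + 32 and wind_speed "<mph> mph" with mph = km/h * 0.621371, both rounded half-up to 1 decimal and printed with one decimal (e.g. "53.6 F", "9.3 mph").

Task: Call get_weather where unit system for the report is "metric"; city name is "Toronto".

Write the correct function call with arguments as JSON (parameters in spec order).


Mapping each described value to its parameter name:
  'Unit system for the report' -> units = "metric"
  'City name' -> city = "Toronto"
get_weather({"city": "Toronto", "units": "metric"})


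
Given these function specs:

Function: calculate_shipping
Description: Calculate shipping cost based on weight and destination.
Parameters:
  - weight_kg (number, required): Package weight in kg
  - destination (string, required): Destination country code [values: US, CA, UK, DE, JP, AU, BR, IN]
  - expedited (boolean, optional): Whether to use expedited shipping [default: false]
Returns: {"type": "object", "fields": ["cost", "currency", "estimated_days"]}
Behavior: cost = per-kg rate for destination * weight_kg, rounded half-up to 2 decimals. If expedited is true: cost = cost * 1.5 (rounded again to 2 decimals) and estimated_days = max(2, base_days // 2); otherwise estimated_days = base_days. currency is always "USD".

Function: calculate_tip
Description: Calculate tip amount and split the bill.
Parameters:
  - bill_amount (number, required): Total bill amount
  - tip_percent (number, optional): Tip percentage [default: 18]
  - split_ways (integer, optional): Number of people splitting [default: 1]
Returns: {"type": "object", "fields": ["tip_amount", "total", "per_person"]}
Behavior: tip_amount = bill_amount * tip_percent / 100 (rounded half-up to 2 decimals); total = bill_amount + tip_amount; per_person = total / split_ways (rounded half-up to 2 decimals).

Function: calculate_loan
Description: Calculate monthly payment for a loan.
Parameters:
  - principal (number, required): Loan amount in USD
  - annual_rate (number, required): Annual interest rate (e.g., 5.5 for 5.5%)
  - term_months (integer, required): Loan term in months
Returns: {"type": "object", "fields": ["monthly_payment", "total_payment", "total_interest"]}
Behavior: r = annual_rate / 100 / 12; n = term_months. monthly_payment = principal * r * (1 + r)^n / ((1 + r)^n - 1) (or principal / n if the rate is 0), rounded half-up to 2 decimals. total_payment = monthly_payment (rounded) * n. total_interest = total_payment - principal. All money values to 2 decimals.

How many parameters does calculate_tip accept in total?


Parameters of calculate_tip: bill_amount (required), tip_percent (optional), split_ways (optional)
Total:
3


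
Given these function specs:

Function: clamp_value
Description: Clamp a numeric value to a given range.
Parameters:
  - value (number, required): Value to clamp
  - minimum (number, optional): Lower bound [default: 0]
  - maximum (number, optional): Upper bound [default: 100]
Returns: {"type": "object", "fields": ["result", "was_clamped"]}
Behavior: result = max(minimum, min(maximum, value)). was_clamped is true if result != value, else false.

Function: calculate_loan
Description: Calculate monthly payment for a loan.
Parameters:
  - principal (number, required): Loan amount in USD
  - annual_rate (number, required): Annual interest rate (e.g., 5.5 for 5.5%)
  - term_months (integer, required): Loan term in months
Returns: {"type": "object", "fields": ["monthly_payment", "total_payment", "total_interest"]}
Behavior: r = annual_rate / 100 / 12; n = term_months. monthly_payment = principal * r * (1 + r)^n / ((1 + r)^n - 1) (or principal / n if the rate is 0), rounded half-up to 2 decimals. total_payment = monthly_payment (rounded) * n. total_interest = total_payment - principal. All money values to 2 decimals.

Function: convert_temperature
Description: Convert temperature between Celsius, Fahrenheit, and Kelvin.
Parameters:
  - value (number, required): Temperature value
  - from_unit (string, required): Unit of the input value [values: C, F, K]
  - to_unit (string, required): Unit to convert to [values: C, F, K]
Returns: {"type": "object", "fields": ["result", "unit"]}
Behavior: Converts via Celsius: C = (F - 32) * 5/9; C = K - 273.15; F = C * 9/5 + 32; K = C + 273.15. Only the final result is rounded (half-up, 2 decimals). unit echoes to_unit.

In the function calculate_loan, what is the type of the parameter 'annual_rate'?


The calculate_loan spec declares:
  - annual_rate (number, required): Annual interest rate (e.g., 5.5 for 5.5%)
Type:
number


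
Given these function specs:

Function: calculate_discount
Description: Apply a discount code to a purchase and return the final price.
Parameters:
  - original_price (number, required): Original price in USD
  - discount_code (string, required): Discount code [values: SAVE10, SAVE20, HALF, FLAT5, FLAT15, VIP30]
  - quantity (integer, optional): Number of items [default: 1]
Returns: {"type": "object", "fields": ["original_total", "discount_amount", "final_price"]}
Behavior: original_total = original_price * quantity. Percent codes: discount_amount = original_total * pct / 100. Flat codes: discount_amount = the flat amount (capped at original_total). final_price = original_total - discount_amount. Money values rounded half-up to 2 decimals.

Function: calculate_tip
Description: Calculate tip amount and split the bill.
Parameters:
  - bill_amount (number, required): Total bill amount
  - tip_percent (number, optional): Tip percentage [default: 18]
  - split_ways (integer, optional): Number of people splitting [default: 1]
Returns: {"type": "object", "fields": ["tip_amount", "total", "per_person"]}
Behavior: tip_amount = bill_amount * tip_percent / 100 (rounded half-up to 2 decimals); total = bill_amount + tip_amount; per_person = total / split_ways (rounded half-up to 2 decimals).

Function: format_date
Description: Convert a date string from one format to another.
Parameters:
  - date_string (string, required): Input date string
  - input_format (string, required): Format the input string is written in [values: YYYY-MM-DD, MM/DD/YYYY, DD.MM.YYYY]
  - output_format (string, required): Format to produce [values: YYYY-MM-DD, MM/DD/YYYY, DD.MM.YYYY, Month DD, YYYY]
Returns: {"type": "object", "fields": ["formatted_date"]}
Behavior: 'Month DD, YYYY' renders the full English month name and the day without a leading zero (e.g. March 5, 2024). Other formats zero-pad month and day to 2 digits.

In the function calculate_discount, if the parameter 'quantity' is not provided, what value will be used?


The calculate_discount spec declares:
  - quantity (integer, optional): Number of items [default: 1]
Default:
1


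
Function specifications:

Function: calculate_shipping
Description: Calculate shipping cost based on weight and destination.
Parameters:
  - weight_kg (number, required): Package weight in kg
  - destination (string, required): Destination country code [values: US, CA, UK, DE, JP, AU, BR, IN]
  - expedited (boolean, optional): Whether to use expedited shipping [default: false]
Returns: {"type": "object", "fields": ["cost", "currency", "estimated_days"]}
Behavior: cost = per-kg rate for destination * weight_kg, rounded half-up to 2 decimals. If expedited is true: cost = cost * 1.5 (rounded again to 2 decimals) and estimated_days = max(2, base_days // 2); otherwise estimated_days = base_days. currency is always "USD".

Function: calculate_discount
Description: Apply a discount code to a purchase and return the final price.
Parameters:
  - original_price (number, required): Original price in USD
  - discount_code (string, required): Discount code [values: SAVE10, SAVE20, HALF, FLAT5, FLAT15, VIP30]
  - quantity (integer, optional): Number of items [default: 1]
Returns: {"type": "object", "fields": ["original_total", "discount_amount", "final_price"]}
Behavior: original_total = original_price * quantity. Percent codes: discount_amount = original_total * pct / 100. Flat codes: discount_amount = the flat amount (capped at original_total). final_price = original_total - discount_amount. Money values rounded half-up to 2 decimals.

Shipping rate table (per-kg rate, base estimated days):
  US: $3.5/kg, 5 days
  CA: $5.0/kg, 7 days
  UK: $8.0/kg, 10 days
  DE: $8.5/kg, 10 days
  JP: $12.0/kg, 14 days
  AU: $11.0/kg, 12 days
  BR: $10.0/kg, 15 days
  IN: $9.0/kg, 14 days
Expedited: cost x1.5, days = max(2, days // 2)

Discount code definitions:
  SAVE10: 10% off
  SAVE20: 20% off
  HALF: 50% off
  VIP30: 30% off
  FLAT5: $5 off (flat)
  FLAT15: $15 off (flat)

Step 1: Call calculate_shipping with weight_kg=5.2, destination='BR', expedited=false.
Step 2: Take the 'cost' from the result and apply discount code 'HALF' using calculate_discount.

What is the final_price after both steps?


Step 1: calculate_shipping(weight_kg=5.2, destination=BR, expedited=false)
  Rate for BR: $10.0/kg, base 15 days
  cost = 10.0 * 5.2 = 52 -> 52.00
  expedited not set/false: estimated_days = 15
  -> cost = 52.00 USD
Step 2: calculate_discount(original_price=52.0, discount_code=HALF, quantity=1)
  original_total = 52.0 * 1 = 52.00
  HALF = 50% off: discount_amount = 52.00 * 50/100 = 26 -> 26.00
  final_price = 52.00 - 26.00 = 26.00
  -> final_price = 26.00
$26.00


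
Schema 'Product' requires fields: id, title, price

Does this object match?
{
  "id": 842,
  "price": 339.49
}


Checking required fields...
Missing: title
Invalid - missing required field 'title'


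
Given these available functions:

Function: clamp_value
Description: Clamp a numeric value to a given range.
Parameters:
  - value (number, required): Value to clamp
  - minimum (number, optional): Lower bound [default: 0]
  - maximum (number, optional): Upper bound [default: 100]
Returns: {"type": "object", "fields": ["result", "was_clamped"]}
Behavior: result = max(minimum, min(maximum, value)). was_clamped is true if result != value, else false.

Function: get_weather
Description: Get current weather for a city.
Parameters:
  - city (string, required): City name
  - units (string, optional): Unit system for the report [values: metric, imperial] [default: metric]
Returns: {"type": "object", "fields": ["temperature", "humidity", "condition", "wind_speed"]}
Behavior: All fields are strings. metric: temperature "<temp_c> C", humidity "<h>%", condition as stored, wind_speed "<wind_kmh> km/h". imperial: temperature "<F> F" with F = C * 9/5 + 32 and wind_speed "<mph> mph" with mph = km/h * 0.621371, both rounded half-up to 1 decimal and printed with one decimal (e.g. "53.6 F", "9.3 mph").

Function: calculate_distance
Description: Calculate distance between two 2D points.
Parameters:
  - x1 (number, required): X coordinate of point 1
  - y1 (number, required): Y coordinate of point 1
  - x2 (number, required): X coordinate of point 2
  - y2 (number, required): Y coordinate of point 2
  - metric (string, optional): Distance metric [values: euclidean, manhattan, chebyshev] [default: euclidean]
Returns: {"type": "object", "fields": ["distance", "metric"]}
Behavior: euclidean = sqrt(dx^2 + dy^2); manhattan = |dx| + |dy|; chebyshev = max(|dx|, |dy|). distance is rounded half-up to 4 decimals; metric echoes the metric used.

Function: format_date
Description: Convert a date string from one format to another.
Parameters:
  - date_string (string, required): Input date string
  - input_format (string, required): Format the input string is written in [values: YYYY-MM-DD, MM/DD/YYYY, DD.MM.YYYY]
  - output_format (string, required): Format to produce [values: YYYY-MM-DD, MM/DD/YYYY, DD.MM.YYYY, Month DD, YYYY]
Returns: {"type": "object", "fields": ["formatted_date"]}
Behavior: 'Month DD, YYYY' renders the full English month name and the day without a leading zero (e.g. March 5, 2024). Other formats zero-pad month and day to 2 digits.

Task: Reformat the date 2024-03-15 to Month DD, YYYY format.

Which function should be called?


The task needs a function whose description is: Convert a date string from one format to another.
format_date


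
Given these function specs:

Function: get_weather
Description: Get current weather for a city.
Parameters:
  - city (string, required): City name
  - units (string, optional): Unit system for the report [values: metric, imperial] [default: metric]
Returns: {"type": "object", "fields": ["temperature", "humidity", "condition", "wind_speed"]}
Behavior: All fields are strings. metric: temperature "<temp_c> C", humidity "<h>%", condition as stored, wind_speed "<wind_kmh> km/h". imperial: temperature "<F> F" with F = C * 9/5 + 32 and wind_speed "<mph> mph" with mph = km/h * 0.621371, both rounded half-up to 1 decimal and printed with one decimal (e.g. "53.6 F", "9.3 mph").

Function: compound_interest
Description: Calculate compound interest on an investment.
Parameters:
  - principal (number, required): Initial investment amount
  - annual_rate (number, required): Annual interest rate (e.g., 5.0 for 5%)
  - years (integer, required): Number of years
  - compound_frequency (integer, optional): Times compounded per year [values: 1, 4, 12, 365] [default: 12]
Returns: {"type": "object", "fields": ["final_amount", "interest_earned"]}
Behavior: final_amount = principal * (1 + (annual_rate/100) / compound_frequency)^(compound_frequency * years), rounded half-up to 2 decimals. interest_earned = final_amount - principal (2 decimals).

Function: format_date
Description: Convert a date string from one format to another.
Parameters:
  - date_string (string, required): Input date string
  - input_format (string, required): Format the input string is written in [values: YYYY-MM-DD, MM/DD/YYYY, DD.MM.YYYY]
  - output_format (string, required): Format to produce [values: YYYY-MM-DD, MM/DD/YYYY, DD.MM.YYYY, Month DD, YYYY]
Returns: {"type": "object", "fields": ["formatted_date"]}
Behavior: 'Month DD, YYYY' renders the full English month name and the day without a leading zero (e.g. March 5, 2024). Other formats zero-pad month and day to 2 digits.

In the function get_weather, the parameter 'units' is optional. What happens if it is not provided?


The get_weather spec declares:
  - units (string, optional): Unit system for the report [values: metric, imperial] [default: metric]
It defaults to metric
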